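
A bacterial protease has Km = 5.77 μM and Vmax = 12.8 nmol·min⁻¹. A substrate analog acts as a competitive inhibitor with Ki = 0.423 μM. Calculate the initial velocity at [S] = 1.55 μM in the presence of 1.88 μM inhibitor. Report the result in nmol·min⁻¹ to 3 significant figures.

With α = 1 + [I]/Ki = 1 + 1.88/0.423 = 5.444, the competitive rate law is v = Vmax[S] / (αKm + [S]).
v = 12.8×1.55 / (5.444×5.77 + 1.55) = 19.84/32.96 = 0.602 nmol·min⁻¹.

0.602 nmol·min⁻¹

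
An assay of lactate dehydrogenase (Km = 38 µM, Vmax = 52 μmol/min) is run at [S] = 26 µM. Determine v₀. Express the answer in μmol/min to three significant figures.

v = Vmax·[S]/(Km + [S]) = 52 × 26 / (38 + 26)
  = 1352 / 64.00 = 21.1 μmol/min.

21.1 μmol/min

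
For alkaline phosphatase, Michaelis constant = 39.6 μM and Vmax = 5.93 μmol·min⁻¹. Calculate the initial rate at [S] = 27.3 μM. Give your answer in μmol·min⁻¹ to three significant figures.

2.42 μmol·min⁻¹

v = Vmax·[S]/(Km + [S]) = 5.93 × 27.3 / (39.6 + 27.3)
  = 161.9 / 66.90 = 2.42 μmol·min⁻¹.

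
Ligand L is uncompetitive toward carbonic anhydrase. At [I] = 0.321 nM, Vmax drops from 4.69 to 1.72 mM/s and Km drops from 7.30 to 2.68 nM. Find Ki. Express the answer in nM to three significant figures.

Uncompetitive: Vmax,app = Vmax/α (and Km,app = Km/α) with α = 1 + [I]/Ki.
α = Vmax/Vmax,app = 4.69/1.72 = 2.727.
Ki = [I]/(α − 1) = 0.321/1.727 = 0.186 nM.

0.186 nM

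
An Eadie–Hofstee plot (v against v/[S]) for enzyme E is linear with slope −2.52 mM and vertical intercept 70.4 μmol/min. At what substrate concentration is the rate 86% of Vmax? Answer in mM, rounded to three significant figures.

The Eadie–Hofstee slope gives Km = 2.52 mM (slope = −Km).
v/Vmax = [S]/(Km+[S]) = 0.86 ⇒ [S] = Km·0.86/(1−0.86) = 2.52 × 6.143 = 15.5 mM.

15.5 mM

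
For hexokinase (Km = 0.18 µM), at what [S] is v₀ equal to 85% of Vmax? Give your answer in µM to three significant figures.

v/Vmax = [S]/(Km+[S]) = 0.85, so [S] = Km·0.85/(1 − 0.85) = 0.18 × 5.667.
[S] = 1.02 µM.

1.02 µM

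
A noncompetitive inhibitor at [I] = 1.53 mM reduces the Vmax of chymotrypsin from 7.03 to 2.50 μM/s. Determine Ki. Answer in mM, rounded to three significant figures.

0.844 mM

Noncompetitive: Vmax,app = Vmax/α with α = 1 + [I]/Ki.
α = Vmax/Vmax,app = 7.03/2.50 = 2.812.
Since α = 1 + [I]/Ki, [I]/Ki = 2.812 − 1 = 1.812 and Ki = 1.53/1.812 = 0.844 mM.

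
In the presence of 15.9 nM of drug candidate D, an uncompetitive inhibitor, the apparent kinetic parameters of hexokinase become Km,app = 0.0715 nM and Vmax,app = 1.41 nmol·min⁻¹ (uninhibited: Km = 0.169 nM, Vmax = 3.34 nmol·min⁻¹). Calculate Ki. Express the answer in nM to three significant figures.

Uncompetitive: Vmax,app = Vmax/α (and Km,app = Km/α) with α = 1 + [I]/Ki.
α = Vmax/Vmax,app = 3.34/1.41 = 2.369.
Since α = 1 + [I]/Ki, [I]/Ki = 2.369 − 1 = 1.369 and Ki = 15.9/1.369 = 11.6 nM.

11.6 nM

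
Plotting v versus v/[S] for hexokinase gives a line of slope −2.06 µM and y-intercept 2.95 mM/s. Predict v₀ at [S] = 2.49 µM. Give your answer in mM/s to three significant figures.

1.61 mM/s

In the Eadie–Hofstee form v = Vmax − Km·(v/[S]), the slope is −Km and the intercept is Vmax, so Km = 2.06 µM and Vmax = 2.95 mM/s.
v = 2.95 × 2.49/(2.06 + 2.49) = 1.61 mM/s.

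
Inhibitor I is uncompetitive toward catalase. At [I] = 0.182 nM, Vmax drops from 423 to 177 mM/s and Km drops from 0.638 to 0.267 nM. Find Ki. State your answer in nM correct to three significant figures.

Uncompetitive: Vmax,app = Vmax/α (and Km,app = Km/α) with α = 1 + [I]/Ki.
α = Vmax/Vmax,app = 423/177 = 2.390.
Ki = [I]/(α − 1) = 0.182/1.390 = 0.131 nM.

0.131 nM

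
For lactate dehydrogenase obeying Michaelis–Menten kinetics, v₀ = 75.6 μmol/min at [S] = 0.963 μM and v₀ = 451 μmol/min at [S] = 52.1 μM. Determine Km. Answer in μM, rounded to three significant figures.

In reciprocal form, 1/v = (Km/Vmax)·(1/[S]) + 1/Vmax. The two points give (1/[S], 1/v) = (1.038, 0.01323) and (0.01919, 0.002217).
Slope = (0.01323 − 0.002217)/(1.038 − 0.01919) = 0.01080; intercept = 0.01323 − 0.01080×1.038 = 0.002010.
Vmax = 1/intercept = 498 μmol/min; Km = slope × Vmax = 0.01080 × 498 = 5.37 μM.

5.37 μM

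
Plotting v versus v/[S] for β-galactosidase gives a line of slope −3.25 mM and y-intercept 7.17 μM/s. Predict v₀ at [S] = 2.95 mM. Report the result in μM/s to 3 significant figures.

3.41 μM/s

In the Eadie–Hofstee form v = Vmax − Km·(v/[S]), the slope is −Km and the intercept is Vmax, so Km = 3.25 mM and Vmax = 7.17 μM/s.
v = 7.17 × 2.95/(3.25 + 2.95) = 3.41 μM/s.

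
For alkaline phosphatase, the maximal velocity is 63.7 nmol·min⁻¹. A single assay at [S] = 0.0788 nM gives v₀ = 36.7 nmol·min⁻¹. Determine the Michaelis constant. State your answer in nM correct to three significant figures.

From v = Vmax[S]/(Km+[S]), Km = [S](Vmax − v)/v.
Km = 0.0788 × (63.7 − 36.7) / 36.7 = 2.128/36.7 = 0.0580 nM.

0.0580 nM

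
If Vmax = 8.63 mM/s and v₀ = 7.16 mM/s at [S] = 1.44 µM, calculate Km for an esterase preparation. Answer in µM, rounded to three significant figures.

v/Vmax = 7.16/8.63 = 0.8297 = [S]/(Km+[S]).
So Km + [S] = [S]/0.8297 = 1.736 µM, giving Km = 1.736 − 1.44 = 0.296 µM.

0.296 µM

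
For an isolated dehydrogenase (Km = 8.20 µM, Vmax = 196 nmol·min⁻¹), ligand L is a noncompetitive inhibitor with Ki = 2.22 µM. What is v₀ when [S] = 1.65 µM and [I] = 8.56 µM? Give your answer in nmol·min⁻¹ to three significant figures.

α = 1 + [I]/Ki = 1 + 8.56/2.22 = 4.856.
For a noncompetitive inhibitor, Vmax is reduced to Vmax/α while Km is unchanged: Km,app = 8.20 µM, Vmax,app = 40.4 nmol·min⁻¹.
v = Vmax,app·[S]/(Km,app + [S]) = 40.4 × 1.65/(8.20 + 1.65) = 6.76 nmol·min⁻¹.

6.76 nmol·min⁻¹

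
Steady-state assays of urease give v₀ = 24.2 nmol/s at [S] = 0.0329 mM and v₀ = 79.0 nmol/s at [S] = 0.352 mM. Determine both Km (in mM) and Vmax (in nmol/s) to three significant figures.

From v = Vmax[S]/(Km+[S]), each point gives Vmax = v(Km+[S])/[S].
Equating: 24.2(Km+0.0329)/0.0329 = 79.0(Km+0.352)/0.352.
735.6·Km + 24.2 = 224.4·Km + 79.0, so (735.6 − 224.4)·Km = 79.0 − 24.2.
Km = 54.80/511.1 = 0.107 mM; then Vmax = 24.2(0.107+0.0329)/0.0329 = 103 nmol/s.

Km = 0.107 mM; Vmax = 103 nmol/s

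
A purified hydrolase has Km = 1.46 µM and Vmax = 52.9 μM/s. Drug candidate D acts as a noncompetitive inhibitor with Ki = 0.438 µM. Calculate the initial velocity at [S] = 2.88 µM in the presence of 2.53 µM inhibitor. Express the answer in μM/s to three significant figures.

5.18 μM/s

With α = 1 + [I]/Ki = 1 + 2.53/0.438 = 6.776, the noncompetitive rate law is v = (Vmax/α)·[S] / (Km + [S]).
v = (52.9/6.776)×2.88 / (1.46 + 2.88) = 22.48/4.340 = 5.18 μM/s.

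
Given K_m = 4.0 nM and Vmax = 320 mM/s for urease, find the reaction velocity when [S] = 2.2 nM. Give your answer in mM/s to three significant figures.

114 mM/s

v = Vmax·[S]/(Km + [S]) = 320 × 2.2 / (4.0 + 2.2)
  = 704.0 / 6.200 = 114 mM/s.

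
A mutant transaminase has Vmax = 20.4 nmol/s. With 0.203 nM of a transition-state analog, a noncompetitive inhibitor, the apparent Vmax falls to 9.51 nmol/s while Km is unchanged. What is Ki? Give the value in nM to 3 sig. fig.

Noncompetitive: Vmax,app = Vmax/α with α = 1 + [I]/Ki.
α = Vmax/Vmax,app = 20.4/9.51 = 2.145.
Ki = [I]/(α − 1) = 0.203/1.145 = 0.177 nM.

0.177 nM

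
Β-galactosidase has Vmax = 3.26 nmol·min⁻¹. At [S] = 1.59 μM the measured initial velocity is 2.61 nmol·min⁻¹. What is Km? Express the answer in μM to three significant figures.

0.396 μM

From v = Vmax[S]/(Km+[S]), Km = [S](Vmax − v)/v.
Km = 1.59 × (3.26 − 2.61) / 2.61 = 1.033/2.61 = 0.396 μM.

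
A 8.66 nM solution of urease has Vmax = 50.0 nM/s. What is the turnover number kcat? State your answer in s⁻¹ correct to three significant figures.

5.77 s⁻¹

kcat = Vmax/[E]total = 50.0 nM/s / 8.66 nM = 5.77 s⁻¹.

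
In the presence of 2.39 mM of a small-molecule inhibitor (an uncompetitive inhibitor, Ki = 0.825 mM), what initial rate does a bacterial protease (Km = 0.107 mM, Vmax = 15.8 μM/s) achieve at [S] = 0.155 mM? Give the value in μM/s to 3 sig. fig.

3.44 μM/s

α = 1 + [I]/Ki = 1 + 2.39/0.825 = 3.897.
For an uncompetitive inhibitor, both parameters are divided by α, giving Vmax/α and Km/α: Km,app = 0.0275 mM, Vmax,app = 4.05 μM/s.
v = Vmax,app·[S]/(Km,app + [S]) = 4.05 × 0.155/(0.0275 + 0.155) = 3.44 μM/s.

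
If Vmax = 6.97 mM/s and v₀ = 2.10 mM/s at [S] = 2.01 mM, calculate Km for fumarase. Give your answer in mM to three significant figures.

4.66 mM

From v = Vmax[S]/(Km+[S]), Km = [S](Vmax − v)/v.
Km = 2.01 × (6.97 − 2.10) / 2.10 = 9.789/2.10 = 4.66 mM.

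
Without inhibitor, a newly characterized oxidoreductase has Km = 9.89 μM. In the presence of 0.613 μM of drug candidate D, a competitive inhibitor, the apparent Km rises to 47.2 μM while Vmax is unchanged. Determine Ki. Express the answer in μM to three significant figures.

0.162 μM

Competitive: Km,app = α·Km with α = 1 + [I]/Ki.
α = Km,app/Km = 47.2/9.89 = 4.772.
Since α = 1 + [I]/Ki, [I]/Ki = 4.772 − 1 = 3.772 and Ki = 0.613/3.772 = 0.162 μM.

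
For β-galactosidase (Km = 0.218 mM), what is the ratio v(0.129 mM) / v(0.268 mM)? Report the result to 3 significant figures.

0.674

Since Vmax cancels, v₂/v₁ = [S]₂(Km+[S]₁) / [S]₁(Km+[S]₂).
= 0.129×(0.218+0.268) / (0.268×(0.218+0.129)) = 0.06269/0.09300 = 0.674.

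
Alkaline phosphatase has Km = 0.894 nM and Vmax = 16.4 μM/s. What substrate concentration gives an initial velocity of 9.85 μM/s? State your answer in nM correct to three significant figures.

1.34 nM

The required fractional saturation is v/Vmax = 9.85/16.4 = 0.6006.
Then [S]/(Km+[S]) = 0.6006 ⇒ [S] = 0.894 × 0.6006/(1 − 0.6006) = 1.34 nM.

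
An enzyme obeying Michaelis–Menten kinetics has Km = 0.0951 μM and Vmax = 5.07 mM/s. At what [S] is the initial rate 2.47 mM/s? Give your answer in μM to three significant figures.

Rearranging v = Vmax[S]/(Km+[S]) gives [S] = Km·v/(Vmax − v).
[S] = 0.0951 × 2.47 / (5.07 − 2.47) = 0.2349/2.600 = 0.0903 μM.

0.0903 μM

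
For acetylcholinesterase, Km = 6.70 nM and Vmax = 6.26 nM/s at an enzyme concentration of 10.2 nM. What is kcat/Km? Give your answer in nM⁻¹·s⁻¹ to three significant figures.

kcat = Vmax/[E]total = 6.26/10.2 = 0.614 s⁻¹.
kcat/Km = 0.614/6.70 = 0.0916 nM⁻¹·s⁻¹.

0.0916 nM⁻¹·s⁻¹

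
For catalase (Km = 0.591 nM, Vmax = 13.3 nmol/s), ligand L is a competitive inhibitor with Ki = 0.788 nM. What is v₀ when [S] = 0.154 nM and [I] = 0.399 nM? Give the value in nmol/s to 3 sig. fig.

With α = 1 + [I]/Ki = 1 + 0.399/0.788 = 1.506, the competitive rate law is v = Vmax[S] / (αKm + [S]).
v = 13.3×0.154 / (1.506×0.591 + 0.154) = 2.048/1.044 = 1.96 nmol/s.

1.96 nmol/s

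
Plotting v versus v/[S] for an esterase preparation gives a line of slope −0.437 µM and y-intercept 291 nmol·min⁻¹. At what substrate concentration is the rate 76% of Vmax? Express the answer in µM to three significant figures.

The Eadie–Hofstee slope gives Km = 0.437 µM (slope = −Km).
v/Vmax = [S]/(Km+[S]) = 0.76 ⇒ [S] = Km·0.76/(1−0.76) = 0.437 × 3.167 = 1.38 µM.

1.38 µM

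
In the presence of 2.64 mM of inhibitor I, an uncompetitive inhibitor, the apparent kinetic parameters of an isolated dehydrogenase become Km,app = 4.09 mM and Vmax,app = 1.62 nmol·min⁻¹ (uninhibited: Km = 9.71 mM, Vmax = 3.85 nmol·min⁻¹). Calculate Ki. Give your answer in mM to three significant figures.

Uncompetitive: Vmax,app = Vmax/α (and Km,app = Km/α) with α = 1 + [I]/Ki.
α = Vmax/Vmax,app = 3.85/1.62 = 2.377.
Since α = 1 + [I]/Ki, [I]/Ki = 2.377 − 1 = 1.377 and Ki = 2.64/1.377 = 1.92 mM.

1.92 mM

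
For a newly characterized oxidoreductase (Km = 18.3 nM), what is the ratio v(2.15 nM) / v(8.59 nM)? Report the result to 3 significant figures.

The fractional saturations are [S]/(Km+[S]) = 8.59/26.89 = 0.3194 and 2.15/20.45 = 0.1051.
v₂/v₁ is just their ratio: 0.1051/0.3194 = 0.329.

0.329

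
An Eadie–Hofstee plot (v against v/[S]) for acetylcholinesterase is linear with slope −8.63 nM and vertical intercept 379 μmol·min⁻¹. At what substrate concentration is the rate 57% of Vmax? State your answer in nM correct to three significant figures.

11.4 nM

The Eadie–Hofstee slope gives Km = 8.63 nM (slope = −Km).
v/Vmax = [S]/(Km+[S]) = 0.57 ⇒ [S] = Km·0.57/(1−0.57) = 8.63 × 1.326 = 11.4 nM.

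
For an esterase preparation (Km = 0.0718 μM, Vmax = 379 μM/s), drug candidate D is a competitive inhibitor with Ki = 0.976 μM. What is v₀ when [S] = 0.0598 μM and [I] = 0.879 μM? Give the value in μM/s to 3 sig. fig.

With α = 1 + [I]/Ki = 1 + 0.879/0.976 = 1.901, the competitive rate law is v = Vmax[S] / (αKm + [S]).
v = 379×0.0598 / (1.901×0.0718 + 0.0598) = 22.66/0.1963 = 115 μM/s.

115 μM/s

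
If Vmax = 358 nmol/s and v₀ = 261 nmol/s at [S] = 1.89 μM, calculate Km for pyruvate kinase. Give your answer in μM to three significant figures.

From v = Vmax[S]/(Km+[S]), Km = [S](Vmax − v)/v.
Km = 1.89 × (358 − 261) / 261 = 183.3/261 = 0.702 μM.

0.702 μM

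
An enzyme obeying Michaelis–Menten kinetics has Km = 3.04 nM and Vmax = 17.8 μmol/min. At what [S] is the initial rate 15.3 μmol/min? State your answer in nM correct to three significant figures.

18.6 nM

The required fractional saturation is v/Vmax = 15.3/17.8 = 0.8596.
Then [S]/(Km+[S]) = 0.8596 ⇒ [S] = 3.04 × 0.8596/(1 − 0.8596) = 18.6 nM.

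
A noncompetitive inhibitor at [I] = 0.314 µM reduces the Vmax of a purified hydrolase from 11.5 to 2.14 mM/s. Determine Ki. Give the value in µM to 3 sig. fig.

0.0718 µM

Noncompetitive: Vmax,app = Vmax/α with α = 1 + [I]/Ki.
α = Vmax/Vmax,app = 11.5/2.14 = 5.374.
Ki = [I]/(α − 1) = 0.314/4.374 = 0.0718 µM.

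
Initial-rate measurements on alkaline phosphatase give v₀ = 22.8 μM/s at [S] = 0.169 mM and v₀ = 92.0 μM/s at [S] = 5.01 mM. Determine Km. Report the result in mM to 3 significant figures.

0.594 mM

In reciprocal form, 1/v = (Km/Vmax)·(1/[S]) + 1/Vmax. The two points give (1/[S], 1/v) = (5.917, 0.04386) and (0.1996, 0.01087).
Slope = (0.04386 − 0.01087)/(5.917 − 0.1996) = 0.005770; intercept = 0.04386 − 0.005770×5.917 = 0.009718.
Vmax = 1/intercept = 103 μM/s; Km = slope × Vmax = 0.005770 × 103 = 0.594 mM.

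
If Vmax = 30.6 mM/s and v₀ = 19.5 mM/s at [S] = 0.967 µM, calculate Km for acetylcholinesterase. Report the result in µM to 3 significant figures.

v/Vmax = 19.5/30.6 = 0.6373 = [S]/(Km+[S]).
So Km + [S] = [S]/0.6373 = 1.517 µM, giving Km = 1.517 − 0.967 = 0.550 µM.

0.550 µM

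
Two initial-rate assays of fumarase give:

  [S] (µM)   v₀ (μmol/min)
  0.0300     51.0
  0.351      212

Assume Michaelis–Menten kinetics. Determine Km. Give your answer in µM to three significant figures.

0.147 µM

From v = Vmax[S]/(Km+[S]), each point gives Vmax = v(Km+[S])/[S].
Equating: 51.0(Km+0.0300)/0.0300 = 212(Km+0.351)/0.351.
1700·Km + 51.0 = 604.0·Km + 212, so (1700 − 604.0)·Km = 212 − 51.0.
Km = 161.0/1096 = 0.147 µM; then Vmax = 51.0(0.147+0.0300)/0.0300 = 301 μmol/min.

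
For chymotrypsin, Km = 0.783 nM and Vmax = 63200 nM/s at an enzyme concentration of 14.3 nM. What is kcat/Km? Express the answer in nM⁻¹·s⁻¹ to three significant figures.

5640 nM⁻¹·s⁻¹

kcat = Vmax/[E]total = 63200/14.3 = 4420 s⁻¹.
kcat/Km = 4420/0.783 = 5640 nM⁻¹·s⁻¹.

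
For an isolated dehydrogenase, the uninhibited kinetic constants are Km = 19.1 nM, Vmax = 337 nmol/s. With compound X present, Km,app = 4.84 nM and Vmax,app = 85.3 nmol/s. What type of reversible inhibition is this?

uncompetitive

Both Km and Vmax decrease by the same factor (~3.95-fold) — characteristic of uncompetitive inhibition.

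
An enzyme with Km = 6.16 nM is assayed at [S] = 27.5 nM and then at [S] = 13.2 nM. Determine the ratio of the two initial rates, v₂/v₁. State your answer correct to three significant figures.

0.835

Since Vmax cancels, v₂/v₁ = [S]₂(Km+[S]₁) / [S]₁(Km+[S]₂).
= 13.2×(6.16+27.5) / (27.5×(6.16+13.2)) = 444.3/532.4 = 0.835.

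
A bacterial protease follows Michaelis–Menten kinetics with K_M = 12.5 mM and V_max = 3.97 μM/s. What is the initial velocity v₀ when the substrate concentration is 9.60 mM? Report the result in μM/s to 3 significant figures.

1.72 μM/s

[S]/(Km+[S]) = 9.60/22.10 = 0.4344, the fractional saturation.
v = 0.4344 × Vmax = 0.4344 × 3.97 = 1.72 μM/s.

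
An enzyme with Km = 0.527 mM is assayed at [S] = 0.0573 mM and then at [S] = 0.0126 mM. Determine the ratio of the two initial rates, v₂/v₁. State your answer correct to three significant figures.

Since Vmax cancels, v₂/v₁ = [S]₂(Km+[S]₁) / [S]₁(Km+[S]₂).
= 0.0126×(0.527+0.0573) / (0.0573×(0.527+0.0126)) = 0.007362/0.03092 = 0.238.

0.238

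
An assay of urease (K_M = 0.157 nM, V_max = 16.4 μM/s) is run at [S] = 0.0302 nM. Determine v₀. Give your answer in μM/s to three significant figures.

2.65 μM/s

v = Vmax·[S]/(Km + [S]) = 16.4 × 0.0302 / (0.157 + 0.0302)
  = 0.4953 / 0.1872 = 2.65 μM/s.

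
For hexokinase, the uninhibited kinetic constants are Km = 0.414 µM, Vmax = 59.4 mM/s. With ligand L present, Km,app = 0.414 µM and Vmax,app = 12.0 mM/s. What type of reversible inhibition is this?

noncompetitive

Vmax decreases (59.4 → 12.0 mM/s) while Km is unchanged — pure noncompetitive inhibition.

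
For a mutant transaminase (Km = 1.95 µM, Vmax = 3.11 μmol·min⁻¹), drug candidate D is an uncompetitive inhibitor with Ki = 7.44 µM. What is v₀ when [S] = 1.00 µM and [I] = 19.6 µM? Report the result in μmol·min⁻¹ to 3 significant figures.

With α = 1 + [I]/Ki = 1 + 19.6/7.44 = 3.634, the uncompetitive rate law is v = (Vmax/α)·[S] / (Km/α + [S]).
v = (3.11/3.634)×1.00 / (1.95/3.634 + 1.00) = 0.8557/1.537 = 0.557 μmol·min⁻¹.

0.557 μmol·min⁻¹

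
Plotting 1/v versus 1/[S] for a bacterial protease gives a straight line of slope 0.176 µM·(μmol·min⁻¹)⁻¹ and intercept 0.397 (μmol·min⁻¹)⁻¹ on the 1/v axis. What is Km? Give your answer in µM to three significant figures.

0.443 µM

y-intercept = 1/Vmax ⇒ Vmax = 2.52 μmol·min⁻¹; slope = Km/Vmax ⇒ Km = slope × Vmax.
Km = 0.176 × 2.52 = 0.443 µM.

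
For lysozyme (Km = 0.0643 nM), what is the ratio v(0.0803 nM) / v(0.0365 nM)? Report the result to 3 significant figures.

The fractional saturations are [S]/(Km+[S]) = 0.0365/0.1008 = 0.3621 and 0.0803/0.1446 = 0.5553.
v₂/v₁ is just their ratio: 0.5553/0.3621 = 1.53.

1.53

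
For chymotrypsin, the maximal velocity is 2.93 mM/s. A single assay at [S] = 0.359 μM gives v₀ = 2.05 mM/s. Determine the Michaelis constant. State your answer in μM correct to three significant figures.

0.154 μM

From v = Vmax[S]/(Km+[S]), Km = [S](Vmax − v)/v.
Km = 0.359 × (2.93 − 2.05) / 2.05 = 0.3159/2.05 = 0.154 μM.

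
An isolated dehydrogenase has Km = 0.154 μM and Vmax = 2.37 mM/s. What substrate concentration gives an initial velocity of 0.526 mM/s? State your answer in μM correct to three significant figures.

0.0439 μM

The required fractional saturation is v/Vmax = 0.526/2.37 = 0.2219.
Then [S]/(Km+[S]) = 0.2219 ⇒ [S] = 0.154 × 0.2219/(1 − 0.2219) = 0.0439 μM.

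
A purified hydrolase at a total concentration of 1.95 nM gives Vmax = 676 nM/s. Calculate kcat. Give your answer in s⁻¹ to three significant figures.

kcat = Vmax/[E]total = 676 nM/s / 1.95 nM = 347 s⁻¹.

347 s⁻¹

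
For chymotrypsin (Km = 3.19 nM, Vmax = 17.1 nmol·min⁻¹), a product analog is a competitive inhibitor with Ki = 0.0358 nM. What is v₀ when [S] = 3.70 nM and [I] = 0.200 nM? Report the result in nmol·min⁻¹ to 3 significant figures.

2.56 nmol·min⁻¹

With α = 1 + [I]/Ki = 1 + 0.200/0.0358 = 6.587, the competitive rate law is v = Vmax[S] / (αKm + [S]).
v = 17.1×3.70 / (6.587×3.19 + 3.70) = 63.27/24.71 = 2.56 nmol·min⁻¹.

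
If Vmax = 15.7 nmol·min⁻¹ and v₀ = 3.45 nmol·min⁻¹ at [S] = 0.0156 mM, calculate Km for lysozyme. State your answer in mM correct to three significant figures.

0.0554 mM

v/Vmax = 3.45/15.7 = 0.2197 = [S]/(Km+[S]).
So Km + [S] = [S]/0.2197 = 0.07099 mM, giving Km = 0.07099 − 0.0156 = 0.0554 mM.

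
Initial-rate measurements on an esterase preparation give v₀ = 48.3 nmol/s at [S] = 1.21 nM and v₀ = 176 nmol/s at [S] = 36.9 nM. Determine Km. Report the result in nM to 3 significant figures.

From v = Vmax[S]/(Km+[S]), each point gives Vmax = v(Km+[S])/[S].
Equating: 48.3(Km+1.21)/1.21 = 176(Km+36.9)/36.9.
39.92·Km + 48.3 = 4.770·Km + 176, so (39.92 − 4.770)·Km = 176 − 48.3.
Km = 127.7/35.15 = 3.63 nM; then Vmax = 48.3(3.63+1.21)/1.21 = 193 nmol/s.

3.63 nM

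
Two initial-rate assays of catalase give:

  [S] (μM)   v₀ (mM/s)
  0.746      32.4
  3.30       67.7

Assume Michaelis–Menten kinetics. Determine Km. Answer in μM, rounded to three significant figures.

In reciprocal form, 1/v = (Km/Vmax)·(1/[S]) + 1/Vmax. The two points give (1/[S], 1/v) = (1.340, 0.03086) and (0.3030, 0.01477).
Slope = (0.03086 − 0.01477)/(1.340 − 0.3030) = 0.01551; intercept = 0.03086 − 0.01551×1.340 = 0.01007.
Vmax = 1/intercept = 99.3 mM/s; Km = slope × Vmax = 0.01551 × 99.3 = 1.54 μM.

1.54 μM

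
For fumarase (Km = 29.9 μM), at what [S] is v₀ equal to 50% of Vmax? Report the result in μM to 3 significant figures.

v/Vmax = [S]/(Km+[S]) = 0.5, so [S] = Km·0.5/(1 − 0.5) = 29.9 × 1.000.
[S] = 29.9 μM.

29.9 μM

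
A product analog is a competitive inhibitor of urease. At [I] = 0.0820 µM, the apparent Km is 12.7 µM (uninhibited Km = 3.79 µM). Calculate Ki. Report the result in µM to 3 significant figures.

0.0349 µM

Competitive: Km,app = α·Km with α = 1 + [I]/Ki.
α = Km,app/Km = 12.7/3.79 = 3.351.
Since α = 1 + [I]/Ki, [I]/Ki = 3.351 − 1 = 2.351 and Ki = 0.0820/2.351 = 0.0349 µM.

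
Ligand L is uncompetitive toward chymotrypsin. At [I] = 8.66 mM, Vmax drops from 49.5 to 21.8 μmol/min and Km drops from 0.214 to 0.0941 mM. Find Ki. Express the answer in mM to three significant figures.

6.82 mM

Uncompetitive: Vmax,app = Vmax/α (and Km,app = Km/α) with α = 1 + [I]/Ki.
α = Vmax/Vmax,app = 49.5/21.8 = 2.271.
Ki = [I]/(α − 1) = 8.66/1.271 = 6.82 mM.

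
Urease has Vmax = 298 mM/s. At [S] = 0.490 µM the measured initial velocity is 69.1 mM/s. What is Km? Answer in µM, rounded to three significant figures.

1.62 µM

From v = Vmax[S]/(Km+[S]), Km = [S](Vmax − v)/v.
Km = 0.490 × (298 − 69.1) / 69.1 = 112.2/69.1 = 1.62 µM.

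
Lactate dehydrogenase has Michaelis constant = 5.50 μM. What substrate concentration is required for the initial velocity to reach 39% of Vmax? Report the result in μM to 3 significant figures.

3.52 μM

v/Vmax = [S]/(Km+[S]) = 0.39, so [S] = Km·0.39/(1 − 0.39) = 5.50 × 0.6393.
[S] = 3.52 μM.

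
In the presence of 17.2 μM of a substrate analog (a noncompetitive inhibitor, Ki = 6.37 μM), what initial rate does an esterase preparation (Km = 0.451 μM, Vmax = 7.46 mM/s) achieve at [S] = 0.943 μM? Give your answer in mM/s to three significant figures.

With α = 1 + [I]/Ki = 1 + 17.2/6.37 = 3.700, the noncompetitive rate law is v = (Vmax/α)·[S] / (Km + [S]).
v = (7.46/3.700)×0.943 / (0.451 + 0.943) = 1.901/1.394 = 1.36 mM/s.

1.36 mM/s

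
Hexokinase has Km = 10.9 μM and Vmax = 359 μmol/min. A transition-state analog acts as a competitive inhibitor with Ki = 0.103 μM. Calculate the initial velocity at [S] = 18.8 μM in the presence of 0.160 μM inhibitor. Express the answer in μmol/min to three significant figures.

145 μmol/min

With α = 1 + [I]/Ki = 1 + 0.160/0.103 = 2.553, the competitive rate law is v = Vmax[S] / (αKm + [S]).
v = 359×18.8 / (2.553×10.9 + 18.8) = 6749/46.63 = 145 μmol/min.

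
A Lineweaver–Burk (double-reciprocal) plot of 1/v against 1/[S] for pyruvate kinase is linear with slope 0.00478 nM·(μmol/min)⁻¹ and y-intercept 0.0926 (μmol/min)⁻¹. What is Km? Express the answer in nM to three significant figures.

y-intercept = 1/Vmax ⇒ Vmax = 10.8 μmol/min; slope = Km/Vmax ⇒ Km = slope × Vmax.
Km = 0.00478 × 10.8 = 0.0516 nM.

0.0516 nM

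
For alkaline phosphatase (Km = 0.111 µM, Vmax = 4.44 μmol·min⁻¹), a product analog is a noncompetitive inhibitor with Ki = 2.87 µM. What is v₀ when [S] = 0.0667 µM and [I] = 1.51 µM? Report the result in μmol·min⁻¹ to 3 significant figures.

1.09 μmol·min⁻¹

α = 1 + [I]/Ki = 1 + 1.51/2.87 = 1.526.
For a noncompetitive inhibitor, Vmax is reduced to Vmax/α while Km is unchanged: Km,app = 0.111 µM, Vmax,app = 2.91 μmol·min⁻¹.
v = Vmax,app·[S]/(Km,app + [S]) = 2.91 × 0.0667/(0.111 + 0.0667) = 1.09 μmol·min⁻¹.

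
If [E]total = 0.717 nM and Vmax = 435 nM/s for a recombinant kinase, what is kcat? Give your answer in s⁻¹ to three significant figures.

607 s⁻¹

kcat = Vmax/[E]total = 435 nM/s / 0.717 nM = 607 s⁻¹.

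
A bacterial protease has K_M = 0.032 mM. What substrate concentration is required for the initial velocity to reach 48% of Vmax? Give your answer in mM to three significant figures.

v/Vmax = [S]/(Km+[S]) = 0.48, so [S] = Km·0.48/(1 − 0.48) = 0.032 × 0.9231.
[S] = 0.0295 mM.

0.0295 mM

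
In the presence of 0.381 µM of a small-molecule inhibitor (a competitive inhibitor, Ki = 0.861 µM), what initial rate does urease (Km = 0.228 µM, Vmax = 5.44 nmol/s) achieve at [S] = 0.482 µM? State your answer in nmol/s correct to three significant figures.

With α = 1 + [I]/Ki = 1 + 0.381/0.861 = 1.443, the competitive rate law is v = Vmax[S] / (αKm + [S]).
v = 5.44×0.482 / (1.443×0.228 + 0.482) = 2.622/0.8109 = 3.23 nmol/s.

3.23 nmol/s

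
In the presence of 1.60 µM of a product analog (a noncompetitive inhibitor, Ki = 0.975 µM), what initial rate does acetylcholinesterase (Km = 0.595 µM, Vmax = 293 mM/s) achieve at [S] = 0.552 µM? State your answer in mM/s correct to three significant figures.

53.4 mM/s

α = 1 + [I]/Ki = 1 + 1.60/0.975 = 2.641.
For a noncompetitive inhibitor, Vmax is reduced to Vmax/α while Km is unchanged: Km,app = 0.595 µM, Vmax,app = 111 mM/s.
v = Vmax,app·[S]/(Km,app + [S]) = 111 × 0.552/(0.595 + 0.552) = 53.4 mM/s.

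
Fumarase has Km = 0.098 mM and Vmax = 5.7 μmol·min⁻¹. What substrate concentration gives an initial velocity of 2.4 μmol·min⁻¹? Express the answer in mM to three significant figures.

0.0713 mM

Rearranging v = Vmax[S]/(Km+[S]) gives [S] = Km·v/(Vmax − v).
[S] = 0.098 × 2.4 / (5.7 − 2.4) = 0.2352/3.300 = 0.0713 mM.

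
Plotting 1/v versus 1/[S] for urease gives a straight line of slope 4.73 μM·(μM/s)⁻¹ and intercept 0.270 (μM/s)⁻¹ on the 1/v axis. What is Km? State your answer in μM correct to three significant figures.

y-intercept = 1/Vmax ⇒ Vmax = 3.70 μM/s; slope = Km/Vmax ⇒ Km = slope × Vmax.
Km = 4.73 × 3.70 = 17.5 μM.

17.5 μM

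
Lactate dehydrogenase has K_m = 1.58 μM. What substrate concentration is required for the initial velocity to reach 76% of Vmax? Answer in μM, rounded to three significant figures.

v/Vmax = [S]/(Km+[S]) = 0.76, so [S] = Km·0.76/(1 − 0.76) = 1.58 × 3.167.
[S] = 5.00 μM.

5.00 μM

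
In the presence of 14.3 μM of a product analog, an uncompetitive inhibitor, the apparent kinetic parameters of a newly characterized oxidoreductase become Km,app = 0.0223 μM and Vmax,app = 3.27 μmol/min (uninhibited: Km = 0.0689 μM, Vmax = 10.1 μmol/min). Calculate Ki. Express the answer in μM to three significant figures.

Uncompetitive: Vmax,app = Vmax/α (and Km,app = Km/α) with α = 1 + [I]/Ki.
α = Vmax/Vmax,app = 10.1/3.27 = 3.089.
Since α = 1 + [I]/Ki, [I]/Ki = 3.089 − 1 = 2.089 and Ki = 14.3/2.089 = 6.85 μM.

6.85 μM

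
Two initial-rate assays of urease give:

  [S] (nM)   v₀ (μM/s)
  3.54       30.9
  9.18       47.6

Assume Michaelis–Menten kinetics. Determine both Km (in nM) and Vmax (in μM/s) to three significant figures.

Km = 4.71 nM; Vmax = 72.0 μM/s

From v = Vmax[S]/(Km+[S]), each point gives Vmax = v(Km+[S])/[S].
Equating: 30.9(Km+3.54)/3.54 = 47.6(Km+9.18)/9.18.
8.729·Km + 30.9 = 5.185·Km + 47.6, so (8.729 − 5.185)·Km = 47.6 − 30.9.
Km = 16.70/3.544 = 4.71 nM; then Vmax = 30.9(4.71+3.54)/3.54 = 72.0 μM/s.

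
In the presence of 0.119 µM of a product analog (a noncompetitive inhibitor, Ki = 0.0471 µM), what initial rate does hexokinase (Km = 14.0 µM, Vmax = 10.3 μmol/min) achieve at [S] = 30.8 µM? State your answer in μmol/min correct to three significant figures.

α = 1 + [I]/Ki = 1 + 0.119/0.0471 = 3.527.
For a noncompetitive inhibitor, Vmax is reduced to Vmax/α while Km is unchanged: Km,app = 14.0 µM, Vmax,app = 2.92 μmol/min.
v = Vmax,app·[S]/(Km,app + [S]) = 2.92 × 30.8/(14.0 + 30.8) = 2.01 μmol/min.

2.01 μmol/min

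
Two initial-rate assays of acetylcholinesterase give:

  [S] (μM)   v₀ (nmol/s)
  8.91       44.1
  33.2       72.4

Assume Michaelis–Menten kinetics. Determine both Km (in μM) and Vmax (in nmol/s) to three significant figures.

Km = 10.2 μM; Vmax = 94.7 nmol/s

In reciprocal form, 1/v = (Km/Vmax)·(1/[S]) + 1/Vmax. The two points give (1/[S], 1/v) = (0.1122, 0.02268) and (0.03012, 0.01381).
Slope = (0.02268 − 0.01381)/(0.1122 − 0.03012) = 0.1079; intercept = 0.02268 − 0.1079×0.1122 = 0.01056.
Vmax = 1/intercept = 94.7 nmol/s; Km = slope × Vmax = 0.1079 × 94.7 = 10.2 μM.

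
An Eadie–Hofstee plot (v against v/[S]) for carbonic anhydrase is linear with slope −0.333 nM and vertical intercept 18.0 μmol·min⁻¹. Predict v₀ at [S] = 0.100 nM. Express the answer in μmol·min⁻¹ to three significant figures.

4.16 μmol·min⁻¹

In the Eadie–Hofstee form v = Vmax − Km·(v/[S]), the slope is −Km and the intercept is Vmax, so Km = 0.333 nM and Vmax = 18.0 μmol·min⁻¹.
v = 18.0 × 0.100/(0.333 + 0.100) = 4.16 μmol·min⁻¹.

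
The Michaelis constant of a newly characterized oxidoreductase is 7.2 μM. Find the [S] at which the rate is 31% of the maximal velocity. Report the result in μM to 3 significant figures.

3.23 μM

v/Vmax = [S]/(Km+[S]) = 0.31, so [S] = Km·0.31/(1 − 0.31) = 7.2 × 0.4493.
[S] = 3.23 μM.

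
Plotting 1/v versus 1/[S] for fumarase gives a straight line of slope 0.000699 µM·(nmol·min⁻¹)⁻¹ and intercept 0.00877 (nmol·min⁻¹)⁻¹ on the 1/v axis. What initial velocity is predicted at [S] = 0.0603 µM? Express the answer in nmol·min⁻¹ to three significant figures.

49.1 nmol·min⁻¹

The y-intercept is 1/Vmax, so Vmax = 1/0.00877 = 114 nmol·min⁻¹.
The slope is Km/Vmax, so Km = 0.000699 × 114 = 0.0797 µM.
Then v = 114 × 0.0603/(0.0797 + 0.0603) = 49.1 nmol·min⁻¹.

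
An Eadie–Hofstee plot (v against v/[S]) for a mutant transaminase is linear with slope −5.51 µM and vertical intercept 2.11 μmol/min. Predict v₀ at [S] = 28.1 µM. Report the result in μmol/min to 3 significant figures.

In the Eadie–Hofstee form v = Vmax − Km·(v/[S]), the slope is −Km and the intercept is Vmax, so Km = 5.51 µM and Vmax = 2.11 μmol/min.
v = 2.11 × 28.1/(5.51 + 28.1) = 1.76 μmol/min.

1.76 μmol/min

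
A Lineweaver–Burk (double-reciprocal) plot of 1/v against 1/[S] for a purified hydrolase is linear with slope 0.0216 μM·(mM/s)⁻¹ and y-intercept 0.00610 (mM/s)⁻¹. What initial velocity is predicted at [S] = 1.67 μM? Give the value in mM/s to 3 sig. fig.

52.5 mM/s

The y-intercept is 1/Vmax, so Vmax = 1/0.00610 = 164 mM/s.
The slope is Km/Vmax, so Km = 0.0216 × 164 = 3.54 μM.
Then v = 164 × 1.67/(3.54 + 1.67) = 52.5 mM/s.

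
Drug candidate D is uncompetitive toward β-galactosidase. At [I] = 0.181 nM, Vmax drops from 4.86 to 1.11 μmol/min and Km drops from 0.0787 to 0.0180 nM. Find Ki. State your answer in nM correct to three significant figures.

0.0536 nM

Uncompetitive: Vmax,app = Vmax/α (and Km,app = Km/α) with α = 1 + [I]/Ki.
α = Vmax/Vmax,app = 4.86/1.11 = 4.378.
Since α = 1 + [I]/Ki, [I]/Ki = 4.378 − 1 = 3.378 and Ki = 0.181/3.378 = 0.0536 nM.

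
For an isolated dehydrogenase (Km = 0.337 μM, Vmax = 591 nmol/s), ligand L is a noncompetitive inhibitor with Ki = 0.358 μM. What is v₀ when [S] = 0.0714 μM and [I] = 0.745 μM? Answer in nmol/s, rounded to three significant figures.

With α = 1 + [I]/Ki = 1 + 0.745/0.358 = 3.081, the noncompetitive rate law is v = (Vmax/α)·[S] / (Km + [S]).
v = (591/3.081)×0.0714 / (0.337 + 0.0714) = 13.70/0.4084 = 33.5 nmol/s.

33.5 nmol/s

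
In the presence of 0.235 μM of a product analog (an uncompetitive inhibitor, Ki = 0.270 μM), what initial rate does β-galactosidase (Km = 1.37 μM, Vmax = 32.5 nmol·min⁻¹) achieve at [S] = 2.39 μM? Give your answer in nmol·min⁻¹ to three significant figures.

13.3 nmol·min⁻¹

With α = 1 + [I]/Ki = 1 + 0.235/0.270 = 1.870, the uncompetitive rate law is v = (Vmax/α)·[S] / (Km/α + [S]).
v = (32.5/1.870)×2.39 / (1.37/1.870 + 2.39) = 41.53/3.122 = 13.3 nmol·min⁻¹.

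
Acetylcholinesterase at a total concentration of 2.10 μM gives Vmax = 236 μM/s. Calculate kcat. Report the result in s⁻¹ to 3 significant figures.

112 s⁻¹

kcat = Vmax/[E]total = 236 μM/s / 2.10 μM = 112 s⁻¹.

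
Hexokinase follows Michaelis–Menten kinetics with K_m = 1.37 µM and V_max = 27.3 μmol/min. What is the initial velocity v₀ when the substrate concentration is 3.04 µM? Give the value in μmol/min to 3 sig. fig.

v = Vmax·[S]/(Km + [S]) = 27.3 × 3.04 / (1.37 + 3.04)
  = 82.99 / 4.410 = 18.8 μmol/min.

18.8 μmol/min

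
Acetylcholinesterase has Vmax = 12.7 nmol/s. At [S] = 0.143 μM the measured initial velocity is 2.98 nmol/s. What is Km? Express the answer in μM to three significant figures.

v/Vmax = 2.98/12.7 = 0.2346 = [S]/(Km+[S]).
So Km + [S] = [S]/0.2346 = 0.6094 μM, giving Km = 0.6094 − 0.143 = 0.466 μM.

0.466 μM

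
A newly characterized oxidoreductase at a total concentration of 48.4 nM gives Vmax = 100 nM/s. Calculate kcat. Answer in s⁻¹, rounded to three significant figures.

kcat = Vmax/[E]total = 100 nM/s / 48.4 nM = 2.07 s⁻¹.

2.07 s⁻¹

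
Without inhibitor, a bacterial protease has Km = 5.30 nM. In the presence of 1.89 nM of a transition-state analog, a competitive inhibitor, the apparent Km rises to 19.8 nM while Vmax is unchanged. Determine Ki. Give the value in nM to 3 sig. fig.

Competitive: Km,app = α·Km with α = 1 + [I]/Ki.
α = Km,app/Km = 19.8/5.30 = 3.736.
Since α = 1 + [I]/Ki, [I]/Ki = 3.736 − 1 = 2.736 and Ki = 1.89/2.736 = 0.691 nM.

0.691 nM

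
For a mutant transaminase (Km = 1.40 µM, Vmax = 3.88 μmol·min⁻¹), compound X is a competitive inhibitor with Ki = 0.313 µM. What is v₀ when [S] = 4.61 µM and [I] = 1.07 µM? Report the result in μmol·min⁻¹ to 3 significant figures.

With α = 1 + [I]/Ki = 1 + 1.07/0.313 = 4.419, the competitive rate law is v = Vmax[S] / (αKm + [S]).
v = 3.88×4.61 / (4.419×1.40 + 4.61) = 17.89/10.80 = 1.66 μmol·min⁻¹.

1.66 μmol·min⁻¹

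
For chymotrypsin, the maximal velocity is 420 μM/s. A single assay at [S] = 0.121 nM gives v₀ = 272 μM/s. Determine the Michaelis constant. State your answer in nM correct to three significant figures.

0.0658 nM

From v = Vmax[S]/(Km+[S]), Km = [S](Vmax − v)/v.
Km = 0.121 × (420 − 272) / 272 = 17.91/272 = 0.0658 nM.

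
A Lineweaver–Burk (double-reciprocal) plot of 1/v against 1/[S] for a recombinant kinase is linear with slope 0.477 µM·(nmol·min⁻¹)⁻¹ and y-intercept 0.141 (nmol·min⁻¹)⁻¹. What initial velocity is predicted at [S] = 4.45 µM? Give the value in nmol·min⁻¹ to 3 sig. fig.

The y-intercept is 1/Vmax, so Vmax = 1/0.141 = 7.09 nmol·min⁻¹.
The slope is Km/Vmax, so Km = 0.477 × 7.09 = 3.38 µM.
Then v = 7.09 × 4.45/(3.38 + 4.45) = 4.03 nmol·min⁻¹.

4.03 nmol·min⁻¹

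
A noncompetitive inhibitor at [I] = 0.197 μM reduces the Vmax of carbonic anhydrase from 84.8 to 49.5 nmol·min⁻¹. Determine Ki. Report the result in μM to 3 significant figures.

Noncompetitive: Vmax,app = Vmax/α with α = 1 + [I]/Ki.
α = Vmax/Vmax,app = 84.8/49.5 = 1.713.
Ki = [I]/(α − 1) = 0.197/0.7131 = 0.276 μM.

0.276 μM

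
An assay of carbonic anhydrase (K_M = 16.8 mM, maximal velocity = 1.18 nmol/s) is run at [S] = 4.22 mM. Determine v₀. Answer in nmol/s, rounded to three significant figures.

v = Vmax·[S]/(Km + [S]) = 1.18 × 4.22 / (16.8 + 4.22)
  = 4.980 / 21.02 = 0.237 nmol/s.

0.237 nmol/s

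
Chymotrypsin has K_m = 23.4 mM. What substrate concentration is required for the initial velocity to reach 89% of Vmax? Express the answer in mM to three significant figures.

189 mM

v/Vmax = [S]/(Km+[S]) = 0.89, so [S] = Km·0.89/(1 − 0.89) = 23.4 × 8.091.
[S] = 189 mM.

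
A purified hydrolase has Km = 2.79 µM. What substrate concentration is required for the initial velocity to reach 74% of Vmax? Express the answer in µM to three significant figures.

v/Vmax = [S]/(Km+[S]) = 0.74, so [S] = Km·0.74/(1 − 0.74) = 2.79 × 2.846.
[S] = 7.94 µM.

7.94 µM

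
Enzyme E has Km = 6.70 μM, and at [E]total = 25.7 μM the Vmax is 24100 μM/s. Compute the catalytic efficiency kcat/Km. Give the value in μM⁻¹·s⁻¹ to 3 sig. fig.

140 μM⁻¹·s⁻¹

kcat = Vmax/[E]total = 24100/25.7 = 938 s⁻¹.
kcat/Km = 938/6.70 = 140 μM⁻¹·s⁻¹.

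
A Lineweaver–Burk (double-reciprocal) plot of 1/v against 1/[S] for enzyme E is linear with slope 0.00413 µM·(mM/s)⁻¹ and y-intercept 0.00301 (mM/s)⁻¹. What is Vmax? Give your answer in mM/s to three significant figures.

332 mM/s

The y-intercept of a Lineweaver–Burk plot equals 1/Vmax, so Vmax = 1/0.00301 = 332 mM/s.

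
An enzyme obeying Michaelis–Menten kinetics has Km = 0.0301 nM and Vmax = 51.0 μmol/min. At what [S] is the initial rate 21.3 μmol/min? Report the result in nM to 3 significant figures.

Rearranging v = Vmax[S]/(Km+[S]) gives [S] = Km·v/(Vmax − v).
[S] = 0.0301 × 21.3 / (51.0 − 21.3) = 0.6411/29.70 = 0.0216 nM.

0.0216 nM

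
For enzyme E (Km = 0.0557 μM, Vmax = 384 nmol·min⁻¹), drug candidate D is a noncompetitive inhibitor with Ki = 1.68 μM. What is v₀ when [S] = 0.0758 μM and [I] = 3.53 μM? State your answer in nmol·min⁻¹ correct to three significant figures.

α = 1 + [I]/Ki = 1 + 3.53/1.68 = 3.101.
For a noncompetitive inhibitor, Vmax is reduced to Vmax/α while Km is unchanged: Km,app = 0.0557 μM, Vmax,app = 124 nmol·min⁻¹.
v = Vmax,app·[S]/(Km,app + [S]) = 124 × 0.0758/(0.0557 + 0.0758) = 71.4 nmol·min⁻¹.

71.4 nmol·min⁻¹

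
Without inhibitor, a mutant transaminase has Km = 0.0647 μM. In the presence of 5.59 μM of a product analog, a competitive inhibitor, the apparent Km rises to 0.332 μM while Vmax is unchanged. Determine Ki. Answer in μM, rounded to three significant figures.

Competitive: Km,app = α·Km with α = 1 + [I]/Ki.
α = Km,app/Km = 0.332/0.0647 = 5.131.
Since α = 1 + [I]/Ki, [I]/Ki = 5.131 − 1 = 4.131 and Ki = 5.59/4.131 = 1.35 μM.

1.35 μM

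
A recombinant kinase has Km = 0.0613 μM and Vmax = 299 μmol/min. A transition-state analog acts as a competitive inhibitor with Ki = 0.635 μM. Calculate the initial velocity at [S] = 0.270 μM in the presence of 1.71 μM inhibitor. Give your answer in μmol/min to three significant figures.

163 μmol/min

α = 1 + [I]/Ki = 1 + 1.71/0.635 = 3.693.
For a competitive inhibitor, Vmax is unchanged and the apparent Km becomes α·Km: Km,app = 0.226 μM, Vmax,app = 299 μmol/min.
v = Vmax,app·[S]/(Km,app + [S]) = 299 × 0.270/(0.226 + 0.270) = 163 μmol/min.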